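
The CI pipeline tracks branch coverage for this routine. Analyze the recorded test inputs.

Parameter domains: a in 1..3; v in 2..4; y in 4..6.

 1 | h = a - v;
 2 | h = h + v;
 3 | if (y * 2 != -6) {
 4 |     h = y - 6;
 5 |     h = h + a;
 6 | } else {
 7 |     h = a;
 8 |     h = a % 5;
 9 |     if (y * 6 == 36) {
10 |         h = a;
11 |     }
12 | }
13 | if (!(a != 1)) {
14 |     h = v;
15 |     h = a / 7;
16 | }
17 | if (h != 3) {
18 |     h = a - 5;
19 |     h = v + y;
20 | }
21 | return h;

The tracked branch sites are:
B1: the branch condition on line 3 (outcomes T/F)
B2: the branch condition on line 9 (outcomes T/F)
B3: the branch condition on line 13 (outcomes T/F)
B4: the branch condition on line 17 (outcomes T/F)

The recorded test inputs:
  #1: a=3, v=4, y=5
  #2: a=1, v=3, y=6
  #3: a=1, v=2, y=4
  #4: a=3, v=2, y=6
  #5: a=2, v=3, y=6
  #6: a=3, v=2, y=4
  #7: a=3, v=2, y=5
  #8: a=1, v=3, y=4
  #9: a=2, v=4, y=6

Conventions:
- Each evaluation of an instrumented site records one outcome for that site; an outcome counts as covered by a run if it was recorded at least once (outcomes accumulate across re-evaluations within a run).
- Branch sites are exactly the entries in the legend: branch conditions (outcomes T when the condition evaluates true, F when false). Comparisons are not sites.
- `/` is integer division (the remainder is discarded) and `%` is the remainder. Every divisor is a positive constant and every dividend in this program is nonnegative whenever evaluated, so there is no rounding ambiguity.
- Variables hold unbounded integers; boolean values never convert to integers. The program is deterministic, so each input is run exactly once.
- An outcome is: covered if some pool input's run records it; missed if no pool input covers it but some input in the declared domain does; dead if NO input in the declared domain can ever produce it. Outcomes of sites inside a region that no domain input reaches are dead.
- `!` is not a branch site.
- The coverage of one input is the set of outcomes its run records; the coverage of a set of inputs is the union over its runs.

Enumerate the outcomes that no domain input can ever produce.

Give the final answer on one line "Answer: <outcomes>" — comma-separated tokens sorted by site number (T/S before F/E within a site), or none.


running all 27 domain inputs and tallying outcomes:
  B1=F: never recorded by any domain input -> dead
  B2=T: never recorded by any domain input -> dead
  B2=F: never recorded by any domain input -> dead
  reachable outcomes have witnesses, e.g. B1=T (e.g. a=1, v=2, y=4), B3=T (e.g. a=1, v=2, y=4), B3=F (e.g. a=2, v=2, y=4), B4=T (e.g. a=1, v=2, y=4)
Answer: B1=F, B2=T, B2=F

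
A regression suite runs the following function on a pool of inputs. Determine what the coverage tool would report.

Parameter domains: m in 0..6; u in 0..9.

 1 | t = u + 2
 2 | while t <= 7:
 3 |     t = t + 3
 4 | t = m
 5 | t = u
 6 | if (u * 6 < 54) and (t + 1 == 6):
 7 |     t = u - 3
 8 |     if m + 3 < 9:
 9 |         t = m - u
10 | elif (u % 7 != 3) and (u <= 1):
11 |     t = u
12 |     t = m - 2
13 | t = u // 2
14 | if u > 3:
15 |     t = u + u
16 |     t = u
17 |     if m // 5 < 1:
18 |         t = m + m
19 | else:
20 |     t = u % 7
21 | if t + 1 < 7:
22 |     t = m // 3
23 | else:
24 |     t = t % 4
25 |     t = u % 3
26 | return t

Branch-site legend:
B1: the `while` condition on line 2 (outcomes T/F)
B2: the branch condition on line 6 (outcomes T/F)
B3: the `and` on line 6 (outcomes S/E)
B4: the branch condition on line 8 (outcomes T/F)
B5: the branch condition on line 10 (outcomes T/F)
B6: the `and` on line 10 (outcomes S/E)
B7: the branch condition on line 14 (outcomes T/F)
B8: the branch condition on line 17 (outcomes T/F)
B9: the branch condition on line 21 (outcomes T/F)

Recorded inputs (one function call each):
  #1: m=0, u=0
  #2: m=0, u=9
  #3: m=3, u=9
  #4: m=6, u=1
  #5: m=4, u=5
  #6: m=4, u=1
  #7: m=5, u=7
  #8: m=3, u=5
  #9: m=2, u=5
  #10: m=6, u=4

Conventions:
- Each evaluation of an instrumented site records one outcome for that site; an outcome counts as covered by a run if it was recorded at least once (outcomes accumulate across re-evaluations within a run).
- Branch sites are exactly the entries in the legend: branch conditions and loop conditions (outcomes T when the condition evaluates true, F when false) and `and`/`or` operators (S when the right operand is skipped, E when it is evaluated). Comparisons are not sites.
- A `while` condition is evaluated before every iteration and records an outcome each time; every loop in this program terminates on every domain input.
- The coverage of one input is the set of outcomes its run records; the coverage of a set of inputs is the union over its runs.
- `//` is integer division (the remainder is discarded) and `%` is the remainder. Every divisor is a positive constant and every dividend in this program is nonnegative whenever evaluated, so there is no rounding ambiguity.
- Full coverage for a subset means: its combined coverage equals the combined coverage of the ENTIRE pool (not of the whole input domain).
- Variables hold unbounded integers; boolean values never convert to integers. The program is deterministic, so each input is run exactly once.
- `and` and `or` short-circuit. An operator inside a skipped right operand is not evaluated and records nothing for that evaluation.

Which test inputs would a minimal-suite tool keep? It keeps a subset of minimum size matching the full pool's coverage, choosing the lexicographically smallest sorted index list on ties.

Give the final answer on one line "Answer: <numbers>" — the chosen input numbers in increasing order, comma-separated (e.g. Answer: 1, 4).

run #1 (m=0, u=0) records B1=T, B1=F, B2=F, B3=E, B5=T, B6=E, B7=F, B9=T
run #2 (m=0, u=9) records B1=F, B2=F, B3=S, B5=F, B6=E, B7=T, B8=T, B9=T
run #3 (m=3, u=9) records B1=F, B2=F, B3=S, B5=F, B6=E, B7=T, B8=T, B9=F
run #4 (m=6, u=1) records B1=T, B1=F, B2=F, B3=E, B5=T, B6=E, B7=F, B9=T
run #5 (m=4, u=5) records B1=T, B1=F, B2=T, B3=E, B4=T, B7=T, B8=T, B9=F
run #6 (m=4, u=1) records B1=T, B1=F, B2=F, B3=E, B5=T, B6=E, B7=F, B9=T
run #7 (m=5, u=7) records B1=F, B2=F, B3=E, B5=F, B6=E, B7=T, B8=F, B9=F
run #8 (m=3, u=5) records B1=T, B1=F, B2=T, B3=E, B4=T, B7=T, B8=T, B9=F
run #9 (m=2, u=5) records B1=T, B1=F, B2=T, B3=E, B4=T, B7=T, B8=T, B9=T
run #10 (m=6, u=4) records B1=T, B1=F, B2=F, B3=E, B5=F, B6=E, B7=T, B8=F, B9=T
the full pool covers 16 outcomes: B1=T, B1=F, B2=T, B2=F, B3=S, B3=E, B4=T, B5=T, B5=F, B6=E, B7=T, B7=F, B8=T, B8=F, B9=T, B9=F
size 1 is not enough: best union over all size-1 subsets is 9/16
size 2 is not enough: best union over all size-2 subsets is 13/16
size 3 is not enough: best union over all size-3 subsets is 15/16
size 4: inputs {1, 2, 5, 7} cover all 16 outcomes, and no lexicographically smaller subset of this size does

Answer: 1, 2, 5, 7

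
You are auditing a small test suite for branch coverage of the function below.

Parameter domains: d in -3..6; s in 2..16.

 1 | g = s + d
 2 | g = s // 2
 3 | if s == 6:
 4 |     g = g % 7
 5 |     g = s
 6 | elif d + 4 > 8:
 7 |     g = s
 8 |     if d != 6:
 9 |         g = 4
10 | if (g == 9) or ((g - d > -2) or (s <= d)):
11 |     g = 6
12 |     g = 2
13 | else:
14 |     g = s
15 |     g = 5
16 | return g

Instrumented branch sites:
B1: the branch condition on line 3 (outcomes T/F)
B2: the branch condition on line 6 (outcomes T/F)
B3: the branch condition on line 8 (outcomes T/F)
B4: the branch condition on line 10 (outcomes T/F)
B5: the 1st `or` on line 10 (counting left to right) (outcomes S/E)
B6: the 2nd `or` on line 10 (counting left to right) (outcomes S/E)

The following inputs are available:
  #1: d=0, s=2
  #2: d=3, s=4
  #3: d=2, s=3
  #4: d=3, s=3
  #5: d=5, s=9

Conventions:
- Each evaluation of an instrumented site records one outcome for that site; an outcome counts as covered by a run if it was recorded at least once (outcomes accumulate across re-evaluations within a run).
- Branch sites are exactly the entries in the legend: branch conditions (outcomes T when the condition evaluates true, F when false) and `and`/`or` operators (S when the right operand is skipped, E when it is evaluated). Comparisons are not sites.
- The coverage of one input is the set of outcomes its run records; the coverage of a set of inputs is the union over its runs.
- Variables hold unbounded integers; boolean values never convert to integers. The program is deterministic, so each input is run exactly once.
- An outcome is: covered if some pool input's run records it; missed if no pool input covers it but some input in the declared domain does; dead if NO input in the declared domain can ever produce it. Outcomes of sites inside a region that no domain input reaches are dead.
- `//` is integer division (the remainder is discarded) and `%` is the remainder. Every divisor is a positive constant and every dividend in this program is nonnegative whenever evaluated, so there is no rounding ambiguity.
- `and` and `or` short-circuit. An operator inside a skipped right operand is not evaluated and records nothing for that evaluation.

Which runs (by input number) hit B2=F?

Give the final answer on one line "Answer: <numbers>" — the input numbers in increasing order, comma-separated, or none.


input #1 (d=0, s=2): hits B2=F
input #2 (d=3, s=4): hits B2=F
input #3 (d=2, s=3): hits B2=F
input #4 (d=3, s=3): hits B2=F
input #5 (d=5, s=9): never hits B2=F
Answer: 1, 2, 3, 4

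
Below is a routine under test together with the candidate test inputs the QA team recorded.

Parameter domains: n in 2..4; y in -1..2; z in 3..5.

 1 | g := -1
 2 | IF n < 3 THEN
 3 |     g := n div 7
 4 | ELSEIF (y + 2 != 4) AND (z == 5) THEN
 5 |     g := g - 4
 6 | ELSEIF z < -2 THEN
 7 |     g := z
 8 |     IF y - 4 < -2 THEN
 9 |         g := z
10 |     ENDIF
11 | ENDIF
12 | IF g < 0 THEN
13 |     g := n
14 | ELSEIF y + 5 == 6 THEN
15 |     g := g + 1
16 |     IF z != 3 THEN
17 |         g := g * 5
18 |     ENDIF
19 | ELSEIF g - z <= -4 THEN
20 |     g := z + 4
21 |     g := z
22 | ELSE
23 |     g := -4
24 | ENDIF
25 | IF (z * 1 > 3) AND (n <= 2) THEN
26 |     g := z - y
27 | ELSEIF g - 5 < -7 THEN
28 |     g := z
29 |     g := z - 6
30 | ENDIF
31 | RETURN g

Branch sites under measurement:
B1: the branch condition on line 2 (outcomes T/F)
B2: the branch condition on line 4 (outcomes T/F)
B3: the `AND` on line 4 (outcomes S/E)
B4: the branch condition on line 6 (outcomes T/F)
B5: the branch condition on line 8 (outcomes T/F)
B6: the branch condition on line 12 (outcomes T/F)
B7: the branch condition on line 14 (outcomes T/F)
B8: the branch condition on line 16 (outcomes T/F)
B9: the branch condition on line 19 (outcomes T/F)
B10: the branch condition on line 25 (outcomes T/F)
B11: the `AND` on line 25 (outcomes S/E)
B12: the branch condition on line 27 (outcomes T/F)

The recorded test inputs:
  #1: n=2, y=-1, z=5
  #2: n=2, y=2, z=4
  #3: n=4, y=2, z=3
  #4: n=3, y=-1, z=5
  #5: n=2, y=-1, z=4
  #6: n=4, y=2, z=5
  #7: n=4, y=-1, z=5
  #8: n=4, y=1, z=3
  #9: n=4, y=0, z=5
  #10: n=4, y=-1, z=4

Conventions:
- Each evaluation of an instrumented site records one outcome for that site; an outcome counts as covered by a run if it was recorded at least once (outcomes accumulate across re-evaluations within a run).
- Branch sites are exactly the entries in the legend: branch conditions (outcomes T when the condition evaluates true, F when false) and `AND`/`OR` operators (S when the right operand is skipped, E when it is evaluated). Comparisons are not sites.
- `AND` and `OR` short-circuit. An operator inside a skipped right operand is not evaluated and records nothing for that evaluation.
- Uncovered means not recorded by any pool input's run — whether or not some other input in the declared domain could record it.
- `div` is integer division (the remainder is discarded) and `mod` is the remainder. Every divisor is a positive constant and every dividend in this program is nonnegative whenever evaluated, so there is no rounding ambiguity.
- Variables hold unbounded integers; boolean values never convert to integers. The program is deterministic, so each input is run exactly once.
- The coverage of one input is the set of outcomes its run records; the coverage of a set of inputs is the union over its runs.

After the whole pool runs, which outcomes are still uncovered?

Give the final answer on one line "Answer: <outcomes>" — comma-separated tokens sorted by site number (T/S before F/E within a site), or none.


input #1 (n=2, y=-1, z=5): covers B1=T, B6=F, B7=F, B9=T, B10=T, B11=E
input #2 (n=2, y=2, z=4): covers B1=T, B6=F, B7=F, B9=T, B10=T, B11=E
input #3 (n=4, y=2, z=3): covers B1=F, B2=F, B3=S, B4=F, B6=T, B10=F, B11=S, B12=F
input #4 (n=3, y=-1, z=5): covers B1=F, B2=T, B3=E, B6=T, B10=F, B11=E, B12=F
input #5 (n=2, y=-1, z=4): covers B1=T, B6=F, B7=F, B9=T, B10=T, B11=E
input #6 (n=4, y=2, z=5): covers B1=F, B2=F, B3=S, B4=F, B6=T, B10=F, B11=E, B12=F
input #7 (n=4, y=-1, z=5): covers B1=F, B2=T, B3=E, B6=T, B10=F, B11=E, B12=F
input #8 (n=4, y=1, z=3): covers B1=F, B2=F, B3=E, B4=F, B6=T, B10=F, B11=S, B12=F
input #9 (n=4, y=0, z=5): covers B1=F, B2=T, B3=E, B6=T, B10=F, B11=E, B12=F
input #10 (n=4, y=-1, z=4): covers B1=F, B2=F, B3=E, B4=F, B6=T, B10=F, B11=E, B12=F
union over the pool: B1=T, B1=F, B2=T, B2=F, B3=S, B3=E, B4=F, B6=T, B6=F, B7=F, B9=T, B10=T, B10=F, B11=S, B11=E, B12=F
uncovered (8 of 24): B4=T, B5=T, B5=F, B7=T, B8=T, B8=F, B9=F, B12=T
Answer: B4=T, B5=T, B5=F, B7=T, B8=T, B8=F, B9=F, B12=T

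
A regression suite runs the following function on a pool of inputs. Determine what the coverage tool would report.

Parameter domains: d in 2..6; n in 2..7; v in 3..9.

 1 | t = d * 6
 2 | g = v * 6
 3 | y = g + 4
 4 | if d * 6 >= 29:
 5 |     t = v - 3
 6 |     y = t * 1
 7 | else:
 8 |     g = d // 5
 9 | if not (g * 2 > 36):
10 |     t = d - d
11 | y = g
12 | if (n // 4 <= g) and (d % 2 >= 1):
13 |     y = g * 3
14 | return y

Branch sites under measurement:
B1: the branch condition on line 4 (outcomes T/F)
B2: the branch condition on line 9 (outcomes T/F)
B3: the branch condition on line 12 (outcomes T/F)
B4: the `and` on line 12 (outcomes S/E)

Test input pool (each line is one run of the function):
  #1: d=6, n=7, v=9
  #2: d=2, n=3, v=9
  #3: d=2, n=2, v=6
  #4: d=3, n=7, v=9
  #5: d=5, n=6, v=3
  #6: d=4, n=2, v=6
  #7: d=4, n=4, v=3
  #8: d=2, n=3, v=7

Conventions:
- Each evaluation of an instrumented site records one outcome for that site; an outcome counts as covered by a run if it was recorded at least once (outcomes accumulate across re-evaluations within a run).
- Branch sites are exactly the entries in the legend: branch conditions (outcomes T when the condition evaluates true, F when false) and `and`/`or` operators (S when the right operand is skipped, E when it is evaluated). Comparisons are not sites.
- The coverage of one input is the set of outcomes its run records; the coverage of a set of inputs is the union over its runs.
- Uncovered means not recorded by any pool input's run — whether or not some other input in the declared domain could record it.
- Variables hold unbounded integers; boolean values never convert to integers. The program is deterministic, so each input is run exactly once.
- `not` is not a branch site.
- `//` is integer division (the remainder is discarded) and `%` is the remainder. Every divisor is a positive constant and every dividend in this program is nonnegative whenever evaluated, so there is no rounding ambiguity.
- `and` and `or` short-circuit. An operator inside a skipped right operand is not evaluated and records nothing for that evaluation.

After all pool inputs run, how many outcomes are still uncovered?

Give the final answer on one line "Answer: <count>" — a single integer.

#1 (d=6, n=7, v=9) -> covered: B1=T, B2=F, B3=F, B4=E
#2 (d=2, n=3, v=9) -> covered: B1=F, B2=T, B3=F, B4=E
#3 (d=2, n=2, v=6) -> covered: B1=F, B2=T, B3=F, B4=E
#4 (d=3, n=7, v=9) -> covered: B1=F, B2=T, B3=F, B4=S
#5 (d=5, n=6, v=3) -> covered: B1=T, B2=T, B3=T, B4=E
#6 (d=4, n=2, v=6) -> covered: B1=F, B2=T, B3=F, B4=E
#7 (d=4, n=4, v=3) -> covered: B1=F, B2=T, B3=F, B4=S
#8 (d=2, n=3, v=7) -> covered: B1=F, B2=T, B3=F, B4=E
union over the pool: B1=T, B1=F, B2=T, B2=F, B3=T, B3=F, B4=S, B4=E
uncovered (0 of 8): none

Answer: 0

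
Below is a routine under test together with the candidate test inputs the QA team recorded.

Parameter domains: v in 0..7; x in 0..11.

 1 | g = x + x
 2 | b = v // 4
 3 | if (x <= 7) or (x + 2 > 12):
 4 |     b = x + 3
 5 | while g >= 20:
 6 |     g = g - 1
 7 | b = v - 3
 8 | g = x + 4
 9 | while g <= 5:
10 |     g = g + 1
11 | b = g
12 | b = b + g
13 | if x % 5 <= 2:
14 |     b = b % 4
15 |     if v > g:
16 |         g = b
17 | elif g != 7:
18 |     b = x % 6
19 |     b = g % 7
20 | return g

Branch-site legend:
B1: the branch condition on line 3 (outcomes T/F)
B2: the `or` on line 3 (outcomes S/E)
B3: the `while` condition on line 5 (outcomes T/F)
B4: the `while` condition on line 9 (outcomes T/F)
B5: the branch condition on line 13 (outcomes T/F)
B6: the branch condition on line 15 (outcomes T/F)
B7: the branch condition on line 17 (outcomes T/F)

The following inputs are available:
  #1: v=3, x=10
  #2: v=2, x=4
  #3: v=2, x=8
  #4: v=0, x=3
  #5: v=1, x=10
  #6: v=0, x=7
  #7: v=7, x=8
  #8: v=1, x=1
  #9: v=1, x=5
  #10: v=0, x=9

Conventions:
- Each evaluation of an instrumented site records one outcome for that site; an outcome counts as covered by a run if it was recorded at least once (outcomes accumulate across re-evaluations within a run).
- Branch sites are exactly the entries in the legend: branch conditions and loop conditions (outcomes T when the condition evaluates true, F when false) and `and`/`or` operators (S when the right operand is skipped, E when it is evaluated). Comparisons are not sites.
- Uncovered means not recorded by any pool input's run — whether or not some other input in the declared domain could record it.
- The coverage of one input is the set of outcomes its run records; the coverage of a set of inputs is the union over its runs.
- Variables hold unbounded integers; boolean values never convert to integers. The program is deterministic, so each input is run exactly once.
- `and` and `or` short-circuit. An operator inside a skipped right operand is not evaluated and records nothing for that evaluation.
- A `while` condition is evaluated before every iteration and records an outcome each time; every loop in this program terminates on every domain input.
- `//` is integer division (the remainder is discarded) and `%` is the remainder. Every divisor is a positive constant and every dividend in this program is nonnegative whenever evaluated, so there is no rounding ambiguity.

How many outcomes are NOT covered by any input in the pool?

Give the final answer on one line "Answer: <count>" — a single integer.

run #1 (v=3, x=10) runs B2->E, B1->F, B3->T, B3->F, B4->F, B5->T, B6->F; records B1=F, B2=E, B3=T, B3=F, B4=F, B5=T, B6=F
run #2 (v=2, x=4) runs B2->S, B1->T, B3->F, B4->F, B5->F, B7->T; records B1=T, B2=S, B3=F, B4=F, B5=F, B7=T
run #3 (v=2, x=8) runs B2->E, B1->F, B3->F, B4->F, B5->F, B7->T; records B1=F, B2=E, B3=F, B4=F, B5=F, B7=T
run #4 (v=0, x=3) runs B2->S, B1->T, B3->F, B4->F, B5->F, B7->F; records B1=T, B2=S, B3=F, B4=F, B5=F, B7=F
run #5 (v=1, x=10) runs B2->E, B1->F, B3->T, B3->F, B4->F, B5->T, B6->F; records B1=F, B2=E, B3=T, B3=F, B4=F, B5=T, B6=F
run #6 (v=0, x=7) runs B2->S, B1->T, B3->F, B4->F, B5->T, B6->F; records B1=T, B2=S, B3=F, B4=F, B5=T, B6=F
run #7 (v=7, x=8) runs B2->E, B1->F, B3->F, B4->F, B5->F, B7->T; records B1=F, B2=E, B3=F, B4=F, B5=F, B7=T
run #8 (v=1, x=1) runs B2->S, B1->T, B3->F, B4->T, B4->F, B5->T, B6->F; records B1=T, B2=S, B3=F, B4=T, B4=F, B5=T, B6=F
run #9 (v=1, x=5) runs B2->S, B1->T, B3->F, B4->F, B5->T, B6->F; records B1=T, B2=S, B3=F, B4=F, B5=T, B6=F
run #10 (v=0, x=9) runs B2->E, B1->F, B3->F, B4->F, B5->F, B7->T; records B1=F, B2=E, B3=F, B4=F, B5=F, B7=T
union over the pool: B1=T, B1=F, B2=S, B2=E, B3=T, B3=F, B4=T, B4=F, B5=T, B5=F, B6=F, B7=T, B7=F
uncovered (1 of 14): B6=T

Answer: 1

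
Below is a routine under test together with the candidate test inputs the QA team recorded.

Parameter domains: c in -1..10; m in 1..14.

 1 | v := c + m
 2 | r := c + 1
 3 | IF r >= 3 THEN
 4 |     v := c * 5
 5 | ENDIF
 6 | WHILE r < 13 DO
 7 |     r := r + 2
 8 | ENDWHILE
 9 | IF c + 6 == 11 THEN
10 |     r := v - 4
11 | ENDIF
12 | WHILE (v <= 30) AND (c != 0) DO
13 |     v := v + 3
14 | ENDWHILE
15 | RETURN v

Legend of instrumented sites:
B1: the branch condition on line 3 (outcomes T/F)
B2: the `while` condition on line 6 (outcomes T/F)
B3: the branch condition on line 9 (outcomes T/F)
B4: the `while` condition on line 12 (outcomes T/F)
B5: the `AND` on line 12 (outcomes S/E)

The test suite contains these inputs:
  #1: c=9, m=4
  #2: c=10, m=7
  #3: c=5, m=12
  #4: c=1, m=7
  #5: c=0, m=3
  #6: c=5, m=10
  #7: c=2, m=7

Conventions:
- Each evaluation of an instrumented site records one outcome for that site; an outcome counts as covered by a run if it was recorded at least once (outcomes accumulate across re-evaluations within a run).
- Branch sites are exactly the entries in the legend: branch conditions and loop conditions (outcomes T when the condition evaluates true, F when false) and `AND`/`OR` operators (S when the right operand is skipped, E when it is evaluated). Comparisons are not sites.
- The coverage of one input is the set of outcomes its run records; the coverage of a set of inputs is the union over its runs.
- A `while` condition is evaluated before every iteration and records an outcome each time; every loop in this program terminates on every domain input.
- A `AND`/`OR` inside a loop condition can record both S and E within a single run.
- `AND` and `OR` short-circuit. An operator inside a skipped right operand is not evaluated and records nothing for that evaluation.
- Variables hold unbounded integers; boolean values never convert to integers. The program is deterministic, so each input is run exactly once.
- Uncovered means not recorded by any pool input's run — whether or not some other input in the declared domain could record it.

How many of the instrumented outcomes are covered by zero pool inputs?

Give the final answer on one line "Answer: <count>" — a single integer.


test 1 (c=9, m=4) fires B1->T, B2->T, B2->T, B2->F, B3->F, B5->S, B4->F; hits B1=T, B2=T, B2=F, B3=F, B4=F, B5=S
test 2 (c=10, m=7) fires B1->T, B2->T, B2->F, B3->F, B5->S, B4->F; hits B1=T, B2=T, B2=F, B3=F, B4=F, B5=S
test 3 (c=5, m=12) fires B1->T, B2->T, B2->T, B2->T, B2->T, B2->F, B3->T, B5->E, B4->T, B5->E, B4->T, B5->S, B4->F; hits B1=T, B2=T, B2=F, B3=T, B4=T, B4=F, B5=S, B5=E
test 4 (c=1, m=7) fires B1->F, B2->T, B2->T, B2->T, B2->T, B2->T, B2->T, B2->F, B3->F, B5->E, B4->T, B5->E, B4->T, B5->E, ...; hits B1=F, B2=T, B2=F, B3=F, B4=T, B4=F, B5=S, B5=E
test 5 (c=0, m=3) fires B1->F, B2->T, B2->T, B2->T, B2->T, B2->T, B2->T, B2->F, B3->F, B5->E, B4->F; hits B1=F, B2=T, B2=F, B3=F, B4=F, B5=E
test 6 (c=5, m=10) fires B1->T, B2->T, B2->T, B2->T, B2->T, B2->F, B3->T, B5->E, B4->T, B5->E, B4->T, B5->S, B4->F; hits B1=T, B2=T, B2=F, B3=T, B4=T, B4=F, B5=S, B5=E
test 7 (c=2, m=7) fires B1->T, B2->T, B2->T, B2->T, B2->T, B2->T, B2->F, B3->F, B5->E, B4->T, B5->E, B4->T, B5->E, B4->T, ...; hits B1=T, B2=T, B2=F, B3=F, B4=T, B4=F, B5=S, B5=E
union over the pool: B1=T, B1=F, B2=T, B2=F, B3=T, B3=F, B4=T, B4=F, B5=S, B5=E
uncovered (0 of 10): none
Answer: 0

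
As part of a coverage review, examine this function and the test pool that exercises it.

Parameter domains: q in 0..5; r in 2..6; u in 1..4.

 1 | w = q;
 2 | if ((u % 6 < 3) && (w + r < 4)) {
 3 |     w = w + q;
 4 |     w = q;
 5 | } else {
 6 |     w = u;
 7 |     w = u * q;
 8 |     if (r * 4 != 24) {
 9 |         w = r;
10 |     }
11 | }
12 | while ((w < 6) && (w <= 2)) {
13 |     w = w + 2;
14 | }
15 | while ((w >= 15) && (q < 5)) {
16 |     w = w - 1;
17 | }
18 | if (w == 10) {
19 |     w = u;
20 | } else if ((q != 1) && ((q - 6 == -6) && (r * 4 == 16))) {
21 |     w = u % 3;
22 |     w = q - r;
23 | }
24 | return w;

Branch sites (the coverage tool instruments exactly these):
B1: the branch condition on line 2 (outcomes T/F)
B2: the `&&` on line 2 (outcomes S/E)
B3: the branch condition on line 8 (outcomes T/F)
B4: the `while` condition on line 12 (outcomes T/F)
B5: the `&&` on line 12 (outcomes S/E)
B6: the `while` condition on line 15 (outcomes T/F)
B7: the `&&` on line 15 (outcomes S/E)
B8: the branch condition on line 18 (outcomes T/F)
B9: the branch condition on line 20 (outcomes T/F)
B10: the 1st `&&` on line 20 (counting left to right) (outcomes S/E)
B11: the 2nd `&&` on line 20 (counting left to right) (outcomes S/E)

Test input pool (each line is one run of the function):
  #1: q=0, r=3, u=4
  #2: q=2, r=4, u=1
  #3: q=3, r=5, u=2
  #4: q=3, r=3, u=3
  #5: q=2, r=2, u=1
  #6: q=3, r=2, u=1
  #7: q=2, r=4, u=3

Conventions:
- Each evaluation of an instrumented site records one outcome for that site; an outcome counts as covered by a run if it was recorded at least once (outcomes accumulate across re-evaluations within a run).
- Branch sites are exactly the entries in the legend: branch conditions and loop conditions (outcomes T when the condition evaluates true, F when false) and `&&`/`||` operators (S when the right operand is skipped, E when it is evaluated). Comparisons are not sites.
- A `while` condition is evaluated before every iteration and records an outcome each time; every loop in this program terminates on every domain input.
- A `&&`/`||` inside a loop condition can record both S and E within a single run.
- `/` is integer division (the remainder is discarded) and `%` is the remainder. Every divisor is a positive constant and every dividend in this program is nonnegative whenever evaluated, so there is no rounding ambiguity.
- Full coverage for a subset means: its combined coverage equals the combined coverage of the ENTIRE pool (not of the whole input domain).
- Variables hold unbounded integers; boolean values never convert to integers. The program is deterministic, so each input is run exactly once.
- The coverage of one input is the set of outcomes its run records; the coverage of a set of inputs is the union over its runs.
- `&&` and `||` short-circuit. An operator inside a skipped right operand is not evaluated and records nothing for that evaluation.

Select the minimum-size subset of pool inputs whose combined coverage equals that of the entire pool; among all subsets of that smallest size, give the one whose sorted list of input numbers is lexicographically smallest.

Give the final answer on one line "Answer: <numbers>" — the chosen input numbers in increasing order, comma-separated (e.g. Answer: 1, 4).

run #1 (q=0, r=3, u=4) records B1=F, B2=S, B3=T, B4=F, B5=E, B6=F, B7=S, B8=F, B9=F, B10=E, B11=E
run #2 (q=2, r=4, u=1) records B1=F, B2=E, B3=T, B4=F, B5=E, B6=F, B7=S, B8=F, B9=F, B10=E, B11=S
run #3 (q=3, r=5, u=2) records B1=F, B2=E, B3=T, B4=F, B5=E, B6=F, B7=S, B8=F, B9=F, B10=E, B11=S
run #4 (q=3, r=3, u=3) records B1=F, B2=S, B3=T, B4=F, B5=E, B6=F, B7=S, B8=F, B9=F, B10=E, B11=S
run #5 (q=2, r=2, u=1) records B1=F, B2=E, B3=T, B4=T, B4=F, B5=E, B6=F, B7=S, B8=F, B9=F, B10=E, B11=S
run #6 (q=3, r=2, u=1) records B1=F, B2=E, B3=T, B4=T, B4=F, B5=E, B6=F, B7=S, B8=F, B9=F, B10=E, B11=S
run #7 (q=2, r=4, u=3) records B1=F, B2=S, B3=T, B4=F, B5=E, B6=F, B7=S, B8=F, B9=F, B10=E, B11=S
pool-wide coverage (14 outcomes): B1=F, B2=S, B2=E, B3=T, B4=T, B4=F, B5=E, B6=F, B7=S, B8=F, B9=F, B10=E, B11=S, B11=E
size 1 is not enough: best union over all size-1 subsets is 12/14
the canonical winner is {1, 5}: size 2, full 14-outcome coverage, earliest index list among size-2 covers

Answer: 1, 5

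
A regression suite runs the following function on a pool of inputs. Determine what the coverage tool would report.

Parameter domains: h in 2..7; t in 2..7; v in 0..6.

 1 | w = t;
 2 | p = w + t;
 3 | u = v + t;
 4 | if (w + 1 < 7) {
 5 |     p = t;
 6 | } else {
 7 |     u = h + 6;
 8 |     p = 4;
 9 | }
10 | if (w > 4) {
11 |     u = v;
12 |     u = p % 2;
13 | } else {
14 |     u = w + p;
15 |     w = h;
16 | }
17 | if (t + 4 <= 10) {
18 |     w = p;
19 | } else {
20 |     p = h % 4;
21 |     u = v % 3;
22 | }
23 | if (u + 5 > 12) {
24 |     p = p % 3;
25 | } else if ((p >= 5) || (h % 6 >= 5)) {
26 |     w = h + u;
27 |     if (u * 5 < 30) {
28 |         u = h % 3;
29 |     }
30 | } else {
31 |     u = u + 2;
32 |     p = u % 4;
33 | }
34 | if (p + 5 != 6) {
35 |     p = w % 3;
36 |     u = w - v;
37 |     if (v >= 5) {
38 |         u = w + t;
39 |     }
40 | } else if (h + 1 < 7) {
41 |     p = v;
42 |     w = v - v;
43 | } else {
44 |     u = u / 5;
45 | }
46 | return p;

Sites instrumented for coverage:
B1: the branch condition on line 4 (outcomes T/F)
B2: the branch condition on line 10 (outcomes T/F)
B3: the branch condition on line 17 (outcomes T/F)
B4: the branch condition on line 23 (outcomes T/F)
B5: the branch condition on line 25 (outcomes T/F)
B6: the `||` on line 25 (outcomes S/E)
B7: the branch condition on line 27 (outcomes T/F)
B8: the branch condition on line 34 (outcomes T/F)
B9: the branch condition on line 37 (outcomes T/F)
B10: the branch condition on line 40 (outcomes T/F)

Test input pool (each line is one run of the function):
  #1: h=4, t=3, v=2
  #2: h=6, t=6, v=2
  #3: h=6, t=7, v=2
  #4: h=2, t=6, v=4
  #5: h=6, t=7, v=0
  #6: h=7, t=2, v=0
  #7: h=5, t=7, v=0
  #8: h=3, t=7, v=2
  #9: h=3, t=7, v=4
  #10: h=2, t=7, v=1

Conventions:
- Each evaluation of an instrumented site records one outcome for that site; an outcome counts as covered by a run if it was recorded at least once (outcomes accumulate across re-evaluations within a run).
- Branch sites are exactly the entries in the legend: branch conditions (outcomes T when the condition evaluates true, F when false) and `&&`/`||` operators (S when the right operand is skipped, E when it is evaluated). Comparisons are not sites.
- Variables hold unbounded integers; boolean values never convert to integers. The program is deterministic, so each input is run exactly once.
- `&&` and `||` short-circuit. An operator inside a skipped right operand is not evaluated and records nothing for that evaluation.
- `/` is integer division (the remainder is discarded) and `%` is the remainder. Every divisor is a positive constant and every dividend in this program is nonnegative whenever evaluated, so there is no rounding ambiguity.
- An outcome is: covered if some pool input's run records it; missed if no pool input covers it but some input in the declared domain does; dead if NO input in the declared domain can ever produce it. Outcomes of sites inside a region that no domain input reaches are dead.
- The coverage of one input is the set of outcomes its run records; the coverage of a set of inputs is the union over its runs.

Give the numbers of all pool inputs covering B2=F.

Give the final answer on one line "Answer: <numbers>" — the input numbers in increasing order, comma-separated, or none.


input #1 (h=4, t=3, v=2): hits B2=F
input #2 (h=6, t=6, v=2): never hits B2=F
input #3 (h=6, t=7, v=2): never hits B2=F
input #4 (h=2, t=6, v=4): never hits B2=F
input #5 (h=6, t=7, v=0): never hits B2=F
input #6 (h=7, t=2, v=0): hits B2=F
input #7 (h=5, t=7, v=0): never hits B2=F
input #8 (h=3, t=7, v=2): never hits B2=F
input #9 (h=3, t=7, v=4): never hits B2=F
input #10 (h=2, t=7, v=1): never hits B2=F
Answer: 1, 6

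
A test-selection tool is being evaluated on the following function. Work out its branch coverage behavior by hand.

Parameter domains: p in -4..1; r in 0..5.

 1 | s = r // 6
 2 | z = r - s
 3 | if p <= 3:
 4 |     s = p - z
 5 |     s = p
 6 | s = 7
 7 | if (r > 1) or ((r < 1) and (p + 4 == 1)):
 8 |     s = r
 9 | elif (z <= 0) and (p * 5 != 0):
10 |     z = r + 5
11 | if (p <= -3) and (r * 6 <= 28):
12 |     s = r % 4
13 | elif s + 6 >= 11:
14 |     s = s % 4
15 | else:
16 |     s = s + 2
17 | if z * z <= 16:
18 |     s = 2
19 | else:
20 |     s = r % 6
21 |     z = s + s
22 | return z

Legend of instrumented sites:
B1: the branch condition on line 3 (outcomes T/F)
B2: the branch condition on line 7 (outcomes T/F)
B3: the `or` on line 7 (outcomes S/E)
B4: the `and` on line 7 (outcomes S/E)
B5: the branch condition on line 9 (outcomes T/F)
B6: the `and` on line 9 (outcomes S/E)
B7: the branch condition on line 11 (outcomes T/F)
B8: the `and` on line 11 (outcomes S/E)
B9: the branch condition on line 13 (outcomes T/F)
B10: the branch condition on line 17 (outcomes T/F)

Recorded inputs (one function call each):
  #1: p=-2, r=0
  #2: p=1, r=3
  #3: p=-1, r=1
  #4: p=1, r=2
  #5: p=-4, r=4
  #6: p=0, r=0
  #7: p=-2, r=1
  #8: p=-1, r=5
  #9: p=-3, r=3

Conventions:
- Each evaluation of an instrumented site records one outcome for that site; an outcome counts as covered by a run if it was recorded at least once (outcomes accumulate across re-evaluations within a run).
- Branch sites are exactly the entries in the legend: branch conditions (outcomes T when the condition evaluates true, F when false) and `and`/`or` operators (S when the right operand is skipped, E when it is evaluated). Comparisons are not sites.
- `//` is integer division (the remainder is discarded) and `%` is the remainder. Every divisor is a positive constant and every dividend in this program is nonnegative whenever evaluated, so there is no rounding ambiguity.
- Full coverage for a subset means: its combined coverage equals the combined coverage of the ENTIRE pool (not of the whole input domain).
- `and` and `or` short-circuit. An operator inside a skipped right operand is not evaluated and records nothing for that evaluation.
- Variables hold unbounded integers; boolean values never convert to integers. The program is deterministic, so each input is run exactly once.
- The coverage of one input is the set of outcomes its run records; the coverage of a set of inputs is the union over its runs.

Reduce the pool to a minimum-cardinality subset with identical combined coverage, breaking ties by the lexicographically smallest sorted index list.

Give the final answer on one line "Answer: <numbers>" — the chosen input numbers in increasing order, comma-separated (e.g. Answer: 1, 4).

input #1 (p=-2, r=0): events B1->T, B3->E, B4->E, B2->F, B6->E, B5->T, B8->S, B7->F, B9->T, B10->F; covers B1=T, B2=F, B3=E, B4=E, B5=T, B6=E, B7=F, B8=S, B9=T, B10=F
input #2 (p=1, r=3): events B1->T, B3->S, B2->T, B8->S, B7->F, B9->F, B10->T; covers B1=T, B2=T, B3=S, B7=F, B8=S, B9=F, B10=T
input #3 (p=-1, r=1): events B1->T, B3->E, B4->S, B2->F, B6->S, B5->F, B8->S, B7->F, B9->T, B10->T; covers B1=T, B2=F, B3=E, B4=S, B5=F, B6=S, B7=F, B8=S, B9=T, B10=T
input #4 (p=1, r=2): events B1->T, B3->S, B2->T, B8->S, B7->F, B9->F, B10->T; covers B1=T, B2=T, B3=S, B7=F, B8=S, B9=F, B10=T
input #5 (p=-4, r=4): events B1->T, B3->S, B2->T, B8->E, B7->T, B10->T; covers B1=T, B2=T, B3=S, B7=T, B8=E, B10=T
input #6 (p=0, r=0): events B1->T, B3->E, B4->E, B2->F, B6->E, B5->F, B8->S, B7->F, B9->T, B10->T; covers B1=T, B2=F, B3=E, B4=E, B5=F, B6=E, B7=F, B8=S, B9=T, B10=T
input #7 (p=-2, r=1): events B1->T, B3->E, B4->S, B2->F, B6->S, B5->F, B8->S, B7->F, B9->T, B10->T; covers B1=T, B2=F, B3=E, B4=S, B5=F, B6=S, B7=F, B8=S, B9=T, B10=T
input #8 (p=-1, r=5): events B1->T, B3->S, B2->T, B8->S, B7->F, B9->T, B10->F; covers B1=T, B2=T, B3=S, B7=F, B8=S, B9=T, B10=F
input #9 (p=-3, r=3): events B1->T, B3->S, B2->T, B8->E, B7->T, B10->T; covers B1=T, B2=T, B3=S, B7=T, B8=E, B10=T
union over all inputs: B1=T, B2=T, B2=F, B3=S, B3=E, B4=S, B4=E, B5=T, B5=F, B6=S, B6=E, B7=T, B7=F, B8=S, B8=E, B9=T, B9=F, B10=T, B10=F (19 outcomes)
no size-1 subset reaches all 19 outcomes (best union: 10/19)
no size-2 subset reaches all 19 outcomes (best union: 15/19)
no size-3 subset reaches all 19 outcomes (best union: 18/19)
at size 4, {1, 2, 3, 5} reaches all 19 outcomes; every lexicographically earlier size-4 subset fails

Answer: 1, 2, 3, 5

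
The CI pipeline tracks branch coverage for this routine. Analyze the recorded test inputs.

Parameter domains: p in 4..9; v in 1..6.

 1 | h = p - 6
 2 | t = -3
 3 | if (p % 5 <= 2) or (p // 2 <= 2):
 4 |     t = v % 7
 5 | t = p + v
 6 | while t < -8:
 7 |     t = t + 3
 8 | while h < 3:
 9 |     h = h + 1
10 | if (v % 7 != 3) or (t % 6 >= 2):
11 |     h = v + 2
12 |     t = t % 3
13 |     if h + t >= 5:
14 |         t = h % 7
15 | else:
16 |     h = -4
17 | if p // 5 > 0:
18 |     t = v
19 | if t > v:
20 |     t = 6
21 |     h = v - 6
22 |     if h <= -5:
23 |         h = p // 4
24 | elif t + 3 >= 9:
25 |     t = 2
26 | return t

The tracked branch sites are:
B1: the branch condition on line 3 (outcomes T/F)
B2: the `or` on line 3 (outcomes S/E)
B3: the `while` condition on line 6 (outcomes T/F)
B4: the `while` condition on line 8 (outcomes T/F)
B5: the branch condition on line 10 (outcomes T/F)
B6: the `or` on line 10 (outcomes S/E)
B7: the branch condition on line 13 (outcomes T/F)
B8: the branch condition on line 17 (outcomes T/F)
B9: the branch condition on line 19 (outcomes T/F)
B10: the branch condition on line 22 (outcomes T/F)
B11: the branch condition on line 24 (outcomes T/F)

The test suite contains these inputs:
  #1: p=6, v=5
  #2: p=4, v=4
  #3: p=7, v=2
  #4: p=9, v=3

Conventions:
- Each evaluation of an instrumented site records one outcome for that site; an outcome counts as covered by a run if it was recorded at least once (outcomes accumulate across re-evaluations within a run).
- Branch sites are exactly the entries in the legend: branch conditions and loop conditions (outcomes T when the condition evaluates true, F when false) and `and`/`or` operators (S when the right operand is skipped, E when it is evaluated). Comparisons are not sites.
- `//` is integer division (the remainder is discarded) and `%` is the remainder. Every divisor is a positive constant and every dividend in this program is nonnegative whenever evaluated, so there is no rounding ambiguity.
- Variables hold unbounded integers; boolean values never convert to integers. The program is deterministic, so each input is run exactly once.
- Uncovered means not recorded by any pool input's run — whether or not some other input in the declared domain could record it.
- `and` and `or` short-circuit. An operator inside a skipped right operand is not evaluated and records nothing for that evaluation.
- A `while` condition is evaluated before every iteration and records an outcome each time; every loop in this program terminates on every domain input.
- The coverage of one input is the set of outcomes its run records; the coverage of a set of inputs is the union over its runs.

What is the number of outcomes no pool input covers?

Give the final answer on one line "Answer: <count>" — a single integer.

#1 (p=6, v=5) -> B2->S, B1->T, B3->F, B4->T, B4->T, B4->T, B4->F, B6->S, B5->T, B7->T, B8->T, B9->F, B11->F; covered: B1=T, B2=S, B3=F, B4=T, B4=F, B5=T, B6=S, B7=T, B8=T, B9=F, B11=F
#2 (p=4, v=4) -> B2->E, B1->T, B3->F, B4->T, B4->T, B4->T, B4->T, B4->T, B4->F, B6->S, B5->T, B7->T, B8->F, B9->T, ...; covered: B1=T, B2=E, B3=F, B4=T, B4=F, B5=T, B6=S, B7=T, B8=F, B9=T, B10=F
#3 (p=7, v=2) -> B2->S, B1->T, B3->F, B4->T, B4->T, B4->F, B6->S, B5->T, B7->F, B8->T, B9->F, B11->F; covered: B1=T, B2=S, B3=F, B4=T, B4=F, B5=T, B6=S, B7=F, B8=T, B9=F, B11=F
#4 (p=9, v=3) -> B2->E, B1->F, B3->F, B4->F, B6->E, B5->F, B8->T, B9->F, B11->F; covered: B1=F, B2=E, B3=F, B4=F, B5=F, B6=E, B8=T, B9=F, B11=F
union over the pool: B1=T, B1=F, B2=S, B2=E, B3=F, B4=T, B4=F, B5=T, B5=F, B6=S, B6=E, B7=T, B7=F, B8=T, B8=F, B9=T, B9=F, B10=F, B11=F
uncovered (3 of 22): B3=T, B10=T, B11=T

Answer: 3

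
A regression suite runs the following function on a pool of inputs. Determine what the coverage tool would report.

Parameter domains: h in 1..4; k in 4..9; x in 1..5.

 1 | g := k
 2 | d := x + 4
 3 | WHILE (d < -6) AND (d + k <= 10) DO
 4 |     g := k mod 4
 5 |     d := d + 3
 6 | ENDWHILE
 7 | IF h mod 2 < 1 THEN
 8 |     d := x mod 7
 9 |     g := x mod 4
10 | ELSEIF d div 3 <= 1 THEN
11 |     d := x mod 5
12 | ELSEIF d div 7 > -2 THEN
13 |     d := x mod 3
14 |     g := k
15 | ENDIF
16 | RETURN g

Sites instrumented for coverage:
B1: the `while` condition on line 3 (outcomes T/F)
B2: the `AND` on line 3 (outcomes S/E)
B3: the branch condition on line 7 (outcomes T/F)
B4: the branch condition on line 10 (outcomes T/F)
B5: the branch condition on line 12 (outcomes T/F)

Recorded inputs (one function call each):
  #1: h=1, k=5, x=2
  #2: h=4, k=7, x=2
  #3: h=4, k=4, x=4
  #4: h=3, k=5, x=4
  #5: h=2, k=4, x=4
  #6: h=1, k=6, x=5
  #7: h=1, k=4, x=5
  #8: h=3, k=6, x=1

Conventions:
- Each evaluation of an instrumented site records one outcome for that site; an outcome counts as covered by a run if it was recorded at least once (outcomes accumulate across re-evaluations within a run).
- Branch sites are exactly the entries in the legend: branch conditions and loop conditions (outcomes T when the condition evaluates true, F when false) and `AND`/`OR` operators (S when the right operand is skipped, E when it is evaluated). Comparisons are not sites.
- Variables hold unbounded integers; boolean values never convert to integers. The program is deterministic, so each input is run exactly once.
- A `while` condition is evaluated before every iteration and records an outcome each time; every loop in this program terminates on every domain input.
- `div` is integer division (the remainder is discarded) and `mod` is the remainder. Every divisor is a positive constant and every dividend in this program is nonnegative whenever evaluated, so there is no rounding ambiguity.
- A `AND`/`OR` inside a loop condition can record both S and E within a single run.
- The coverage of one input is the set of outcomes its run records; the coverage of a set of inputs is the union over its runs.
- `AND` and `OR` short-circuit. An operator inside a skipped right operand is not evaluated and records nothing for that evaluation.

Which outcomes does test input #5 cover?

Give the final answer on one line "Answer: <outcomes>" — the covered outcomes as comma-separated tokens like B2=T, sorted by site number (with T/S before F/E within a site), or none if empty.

Simulating input #5 (h=2, k=4, x=4) step by step:
  B2->S, B1->F, B3->T
as a set, this run covers: B1=F, B2=S, B3=T

Answer: B1=F, B2=S, B3=T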